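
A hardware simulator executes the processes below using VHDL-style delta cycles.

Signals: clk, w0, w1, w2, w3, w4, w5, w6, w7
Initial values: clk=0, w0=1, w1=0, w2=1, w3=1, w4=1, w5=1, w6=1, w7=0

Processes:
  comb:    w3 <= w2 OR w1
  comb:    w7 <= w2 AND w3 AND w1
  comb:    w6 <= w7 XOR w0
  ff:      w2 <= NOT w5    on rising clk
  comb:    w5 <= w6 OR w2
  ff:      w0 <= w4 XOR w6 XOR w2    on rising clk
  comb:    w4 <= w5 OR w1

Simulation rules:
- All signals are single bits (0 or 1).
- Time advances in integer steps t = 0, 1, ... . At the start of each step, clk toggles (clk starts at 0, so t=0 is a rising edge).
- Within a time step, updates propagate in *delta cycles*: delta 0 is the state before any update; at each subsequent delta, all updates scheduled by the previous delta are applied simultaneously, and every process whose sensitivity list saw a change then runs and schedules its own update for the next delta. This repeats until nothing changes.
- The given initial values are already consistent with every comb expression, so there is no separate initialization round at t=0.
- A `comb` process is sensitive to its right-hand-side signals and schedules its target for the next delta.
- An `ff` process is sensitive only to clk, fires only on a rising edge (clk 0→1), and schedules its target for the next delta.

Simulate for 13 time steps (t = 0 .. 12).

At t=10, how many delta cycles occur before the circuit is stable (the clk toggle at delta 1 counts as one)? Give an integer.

t=0 Δ0: w2=1 w0=1 w7=0 clk=0 w6=1 w4=1 w5=1 w1=0 w3=1
  Δ1: clk:0→1
  Δ2: w2:1→0
  Δ3: w3:1→0
  (3Δ to stable)
t=1 Δ0: w2=0 w0=1 w7=0 clk=1 w6=1 w4=1 w5=1 w1=0 w3=0
  Δ1: clk:1→0
  (1Δ to stable)
t=2 Δ0: w2=0 w0=1 w7=0 clk=0 w6=1 w4=1 w5=1 w1=0 w3=0
  Δ1: clk:0→1
  Δ2: w0:1→0
  Δ3: w6:1→0
  Δ4: w5:1→0
  Δ5: w4:1→0
  (5Δ to stable)
t=3 Δ0: w2=0 w0=0 w7=0 clk=1 w6=0 w4=0 w5=0 w1=0 w3=0
  Δ1: clk:1→0
  (1Δ to stable)
t=4 Δ0: w2=0 w0=0 w7=0 clk=0 w6=0 w4=0 w5=0 w1=0 w3=0
  Δ1: clk:0→1
  Δ2: w2:0→1
  Δ3: w5:0→1, w3:0→1
  Δ4: w4:0→1
  (4Δ to stable)
t=5 Δ0: w2=1 w0=0 w7=0 clk=1 w6=0 w4=1 w5=1 w1=0 w3=1
  Δ1: clk:1→0
  (1Δ to stable)
t=6 Δ0: w2=1 w0=0 w7=0 clk=0 w6=0 w4=1 w5=1 w1=0 w3=1
  Δ1: clk:0→1
  Δ2: w2:1→0
  Δ3: w5:1→0, w3:1→0
  Δ4: w4:1→0
  (4Δ to stable)
t=7 Δ0: w2=0 w0=0 w7=0 clk=1 w6=0 w4=0 w5=0 w1=0 w3=0
  Δ1: clk:1→0
  (1Δ to stable)
t=8 Δ0: w2=0 w0=0 w7=0 clk=0 w6=0 w4=0 w5=0 w1=0 w3=0
  Δ1: clk:0→1
  Δ2: w2:0→1
  Δ3: w5:0→1, w3:0→1
  Δ4: w4:0→1
  (4Δ to stable)
t=9 Δ0: w2=1 w0=0 w7=0 clk=1 w6=0 w4=1 w5=1 w1=0 w3=1
  Δ1: clk:1→0
  (1Δ to stable)
t=10 Δ0: w2=1 w0=0 w7=0 clk=0 w6=0 w4=1 w5=1 w1=0 w3=1
  Δ1: clk:0→1
  Δ2: w2:1→0
  Δ3: w5:1→0, w3:1→0
  Δ4: w4:1→0
  (4Δ to stable)
t=11 Δ0: w2=0 w0=0 w7=0 clk=1 w6=0 w4=0 w5=0 w1=0 w3=0
  Δ1: clk:1→0
  (1Δ to stable)
t=12 Δ0: w2=0 w0=0 w7=0 clk=0 w6=0 w4=0 w5=0 w1=0 w3=0
  Δ1: clk:0→1
  Δ2: w2:0→1
  Δ3: w5:0→1, w3:0→1
  Δ4: w4:0→1
  (4Δ to stable)

4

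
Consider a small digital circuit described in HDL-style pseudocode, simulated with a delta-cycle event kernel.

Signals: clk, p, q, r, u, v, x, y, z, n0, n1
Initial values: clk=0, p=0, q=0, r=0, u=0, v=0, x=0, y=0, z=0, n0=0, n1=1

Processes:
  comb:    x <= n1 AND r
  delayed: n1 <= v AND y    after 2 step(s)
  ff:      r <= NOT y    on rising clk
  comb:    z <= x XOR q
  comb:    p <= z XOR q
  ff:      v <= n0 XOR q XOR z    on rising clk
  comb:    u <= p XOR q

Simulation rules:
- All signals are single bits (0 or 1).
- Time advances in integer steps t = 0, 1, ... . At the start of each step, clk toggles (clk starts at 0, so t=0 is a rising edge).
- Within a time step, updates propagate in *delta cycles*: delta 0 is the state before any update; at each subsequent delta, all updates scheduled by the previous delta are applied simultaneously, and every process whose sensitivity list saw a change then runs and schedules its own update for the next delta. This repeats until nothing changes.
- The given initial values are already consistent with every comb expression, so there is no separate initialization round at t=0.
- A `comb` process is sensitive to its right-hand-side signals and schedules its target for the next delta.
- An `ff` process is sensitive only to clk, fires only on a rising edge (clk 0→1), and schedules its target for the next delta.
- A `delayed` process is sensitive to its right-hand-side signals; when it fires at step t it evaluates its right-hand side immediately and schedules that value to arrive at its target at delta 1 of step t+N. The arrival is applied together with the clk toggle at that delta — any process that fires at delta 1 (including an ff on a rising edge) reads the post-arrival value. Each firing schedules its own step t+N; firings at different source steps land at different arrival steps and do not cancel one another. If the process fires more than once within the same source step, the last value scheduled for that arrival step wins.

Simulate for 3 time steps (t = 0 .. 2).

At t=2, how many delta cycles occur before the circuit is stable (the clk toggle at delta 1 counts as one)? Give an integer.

2

[bits: z,n0,q,n1,r,x,y,u,v,clk,p]
t=0: Δ0=00010000000 Δ1=00010000010 Δ2=00011000010 Δ3=00011100010 Δ4=10011100010 Δ5=10011100011 Δ6=10011101011 | 6Δ
t=1: Δ0=10011101011 Δ1=10011101001 | 1Δ
t=2: Δ0=10011101001 Δ1=10011101011 Δ2=10011101111 | 2Δ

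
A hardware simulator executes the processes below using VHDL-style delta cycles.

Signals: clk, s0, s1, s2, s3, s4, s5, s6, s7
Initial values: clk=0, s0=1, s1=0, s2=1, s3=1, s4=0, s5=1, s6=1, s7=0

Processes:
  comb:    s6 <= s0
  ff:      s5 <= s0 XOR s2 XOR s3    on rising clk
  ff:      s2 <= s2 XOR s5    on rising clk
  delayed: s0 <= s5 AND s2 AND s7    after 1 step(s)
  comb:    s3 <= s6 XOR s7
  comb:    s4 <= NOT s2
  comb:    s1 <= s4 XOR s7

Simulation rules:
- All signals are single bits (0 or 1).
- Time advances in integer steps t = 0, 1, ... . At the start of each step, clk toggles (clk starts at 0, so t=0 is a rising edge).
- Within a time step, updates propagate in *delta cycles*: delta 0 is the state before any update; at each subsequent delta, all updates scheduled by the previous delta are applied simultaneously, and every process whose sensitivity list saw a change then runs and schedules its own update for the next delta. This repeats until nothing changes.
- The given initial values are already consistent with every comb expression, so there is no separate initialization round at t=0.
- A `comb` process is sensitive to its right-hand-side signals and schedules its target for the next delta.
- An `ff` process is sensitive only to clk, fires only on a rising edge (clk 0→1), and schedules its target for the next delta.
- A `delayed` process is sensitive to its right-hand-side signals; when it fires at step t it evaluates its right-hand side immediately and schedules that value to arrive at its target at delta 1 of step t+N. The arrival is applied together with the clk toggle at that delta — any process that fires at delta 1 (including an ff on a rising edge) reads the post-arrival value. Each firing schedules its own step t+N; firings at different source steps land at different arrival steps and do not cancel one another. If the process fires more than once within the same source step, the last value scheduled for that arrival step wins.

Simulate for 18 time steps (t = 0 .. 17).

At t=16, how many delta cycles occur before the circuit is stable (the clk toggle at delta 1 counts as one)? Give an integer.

[bits: s4,s0,s5,s7,s3,s2,s6,s1,clk]
t=0: Δ0=011011100 Δ1=011011101 Δ2=011010101 Δ3=111010101 Δ4=111010111 | 4Δ
t=1: Δ0=111010111 Δ1=101010110 Δ2=101010010 Δ3=101000010 | 3Δ
t=2: Δ0=101000010 Δ1=101000011 Δ2=100001011 Δ3=000001011 Δ4=000001001 | 4Δ
t=3: Δ0=000001001 Δ1=000001000 | 1Δ
t=4: Δ0=000001000 Δ1=000001001 Δ2=001001001 | 2Δ
t=5: Δ0=001001001 Δ1=001001000 | 1Δ
t=6: Δ0=001001000 Δ1=001001001 Δ2=001000001 Δ3=101000001 Δ4=101000011 | 4Δ
t=7: Δ0=101000011 Δ1=101000010 | 1Δ
t=8: Δ0=101000010 Δ1=101000011 Δ2=100001011 Δ3=000001011 Δ4=000001001 | 4Δ
t=9: Δ0=000001001 Δ1=000001000 | 1Δ
t=10: Δ0=000001000 Δ1=000001001 Δ2=001001001 | 2Δ
t=11: Δ0=001001001 Δ1=001001000 | 1Δ
t=12: Δ0=001001000 Δ1=001001001 Δ2=001000001 Δ3=101000001 Δ4=101000011 | 4Δ
t=13: Δ0=101000011 Δ1=101000010 | 1Δ
t=14: Δ0=101000010 Δ1=101000011 Δ2=100001011 Δ3=000001011 Δ4=000001001 | 4Δ
t=15: Δ0=000001001 Δ1=000001000 | 1Δ
t=16: Δ0=000001000 Δ1=000001001 Δ2=001001001 | 2Δ
t=17: Δ0=001001001 Δ1=001001000 | 1Δ

2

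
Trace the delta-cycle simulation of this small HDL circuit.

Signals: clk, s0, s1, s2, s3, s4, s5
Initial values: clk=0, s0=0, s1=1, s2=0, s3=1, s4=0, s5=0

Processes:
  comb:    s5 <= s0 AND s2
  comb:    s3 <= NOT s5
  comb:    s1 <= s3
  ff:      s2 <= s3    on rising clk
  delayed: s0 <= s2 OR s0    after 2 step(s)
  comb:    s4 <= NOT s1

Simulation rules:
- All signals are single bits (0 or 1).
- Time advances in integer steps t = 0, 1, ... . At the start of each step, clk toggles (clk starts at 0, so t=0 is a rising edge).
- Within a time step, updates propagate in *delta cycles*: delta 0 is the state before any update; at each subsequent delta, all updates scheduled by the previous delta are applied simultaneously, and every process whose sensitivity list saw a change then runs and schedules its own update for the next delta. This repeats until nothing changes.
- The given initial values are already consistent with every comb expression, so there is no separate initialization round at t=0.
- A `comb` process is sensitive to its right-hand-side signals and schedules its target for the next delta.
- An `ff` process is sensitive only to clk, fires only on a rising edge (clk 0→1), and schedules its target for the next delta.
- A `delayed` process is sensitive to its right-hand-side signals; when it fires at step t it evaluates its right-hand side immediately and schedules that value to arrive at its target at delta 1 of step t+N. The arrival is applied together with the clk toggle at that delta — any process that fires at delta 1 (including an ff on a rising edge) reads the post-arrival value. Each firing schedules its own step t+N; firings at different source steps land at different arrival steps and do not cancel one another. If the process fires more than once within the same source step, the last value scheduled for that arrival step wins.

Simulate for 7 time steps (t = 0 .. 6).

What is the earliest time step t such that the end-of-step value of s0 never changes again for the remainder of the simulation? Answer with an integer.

t0.Δ0 s1=1 s4=0 s0=0 s2=0 s5=0 s3=1 clk=0
t0.Δ1 s1=1 s4=0 s0=0 s2=0 s5=0 s3=1 clk=1
t0.Δ2 s1=1 s4=0 s0=0 s2=1 s5=0 s3=1 clk=1
t1.Δ0 s1=1 s4=0 s0=0 s2=1 s5=0 s3=1 clk=1
t1.Δ1 s1=1 s4=0 s0=0 s2=1 s5=0 s3=1 clk=0
t2.Δ0 s1=1 s4=0 s0=0 s2=1 s5=0 s3=1 clk=0
t2.Δ1 s1=1 s4=0 s0=1 s2=1 s5=0 s3=1 clk=1
t2.Δ2 s1=1 s4=0 s0=1 s2=1 s5=1 s3=1 clk=1
t2.Δ3 s1=1 s4=0 s0=1 s2=1 s5=1 s3=0 clk=1
t2.Δ4 s1=0 s4=0 s0=1 s2=1 s5=1 s3=0 clk=1
t2.Δ5 s1=0 s4=1 s0=1 s2=1 s5=1 s3=0 clk=1
t3.Δ0 s1=0 s4=1 s0=1 s2=1 s5=1 s3=0 clk=1
t3.Δ1 s1=0 s4=1 s0=1 s2=1 s5=1 s3=0 clk=0
t4.Δ0 s1=0 s4=1 s0=1 s2=1 s5=1 s3=0 clk=0
t4.Δ1 s1=0 s4=1 s0=1 s2=1 s5=1 s3=0 clk=1
t4.Δ2 s1=0 s4=1 s0=1 s2=0 s5=1 s3=0 clk=1
t4.Δ3 s1=0 s4=1 s0=1 s2=0 s5=0 s3=0 clk=1
t4.Δ4 s1=0 s4=1 s0=1 s2=0 s5=0 s3=1 clk=1
t4.Δ5 s1=1 s4=1 s0=1 s2=0 s5=0 s3=1 clk=1
t4.Δ6 s1=1 s4=0 s0=1 s2=0 s5=0 s3=1 clk=1
t5.Δ0 s1=1 s4=0 s0=1 s2=0 s5=0 s3=1 clk=1
t5.Δ1 s1=1 s4=0 s0=1 s2=0 s5=0 s3=1 clk=0
t6.Δ0 s1=1 s4=0 s0=1 s2=0 s5=0 s3=1 clk=0
t6.Δ1 s1=1 s4=0 s0=1 s2=0 s5=0 s3=1 clk=1
t6.Δ2 s1=1 s4=0 s0=1 s2=1 s5=0 s3=1 clk=1
t6.Δ3 s1=1 s4=0 s0=1 s2=1 s5=1 s3=1 clk=1
t6.Δ4 s1=1 s4=0 s0=1 s2=1 s5=1 s3=0 clk=1
t6.Δ5 s1=0 s4=0 s0=1 s2=1 s5=1 s3=0 clk=1
t6.Δ6 s1=0 s4=1 s0=1 s2=1 s5=1 s3=0 clk=1

2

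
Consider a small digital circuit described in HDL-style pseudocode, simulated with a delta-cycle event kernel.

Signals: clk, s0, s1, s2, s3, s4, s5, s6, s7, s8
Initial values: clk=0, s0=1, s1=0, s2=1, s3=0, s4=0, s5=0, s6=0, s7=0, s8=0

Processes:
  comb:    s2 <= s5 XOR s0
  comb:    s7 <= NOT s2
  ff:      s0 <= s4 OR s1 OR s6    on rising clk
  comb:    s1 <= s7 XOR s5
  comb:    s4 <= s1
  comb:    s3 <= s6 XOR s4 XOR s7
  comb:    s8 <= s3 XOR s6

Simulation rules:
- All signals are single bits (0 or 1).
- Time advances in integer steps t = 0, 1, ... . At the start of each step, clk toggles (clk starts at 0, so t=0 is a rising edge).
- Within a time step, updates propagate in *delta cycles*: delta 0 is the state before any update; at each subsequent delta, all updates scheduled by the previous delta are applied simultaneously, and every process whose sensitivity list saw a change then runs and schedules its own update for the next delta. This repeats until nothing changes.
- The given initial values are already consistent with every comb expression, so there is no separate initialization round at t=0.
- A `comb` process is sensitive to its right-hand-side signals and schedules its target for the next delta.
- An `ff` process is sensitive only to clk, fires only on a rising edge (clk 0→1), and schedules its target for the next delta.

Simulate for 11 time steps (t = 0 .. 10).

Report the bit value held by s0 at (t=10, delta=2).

t0.Δ0 clk=0 s8=0 s0=1 s4=0 s5=0 s6=0 s7=0 s3=0 s2=1 s1=0
t0.Δ1 clk=1 s8=0 s0=1 s4=0 s5=0 s6=0 s7=0 s3=0 s2=1 s1=0
t0.Δ2 clk=1 s8=0 s0=0 s4=0 s5=0 s6=0 s7=0 s3=0 s2=1 s1=0
t0.Δ3 clk=1 s8=0 s0=0 s4=0 s5=0 s6=0 s7=0 s3=0 s2=0 s1=0
t0.Δ4 clk=1 s8=0 s0=0 s4=0 s5=0 s6=0 s7=1 s3=0 s2=0 s1=0
t0.Δ5 clk=1 s8=0 s0=0 s4=0 s5=0 s6=0 s7=1 s3=1 s2=0 s1=1
t0.Δ6 clk=1 s8=1 s0=0 s4=1 s5=0 s6=0 s7=1 s3=1 s2=0 s1=1
t0.Δ7 clk=1 s8=1 s0=0 s4=1 s5=0 s6=0 s7=1 s3=0 s2=0 s1=1
t0.Δ8 clk=1 s8=0 s0=0 s4=1 s5=0 s6=0 s7=1 s3=0 s2=0 s1=1
t1.Δ0 clk=1 s8=0 s0=0 s4=1 s5=0 s6=0 s7=1 s3=0 s2=0 s1=1
t1.Δ1 clk=0 s8=0 s0=0 s4=1 s5=0 s6=0 s7=1 s3=0 s2=0 s1=1
t2.Δ0 clk=0 s8=0 s0=0 s4=1 s5=0 s6=0 s7=1 s3=0 s2=0 s1=1
t2.Δ1 clk=1 s8=0 s0=0 s4=1 s5=0 s6=0 s7=1 s3=0 s2=0 s1=1
t2.Δ2 clk=1 s8=0 s0=1 s4=1 s5=0 s6=0 s7=1 s3=0 s2=0 s1=1
t2.Δ3 clk=1 s8=0 s0=1 s4=1 s5=0 s6=0 s7=1 s3=0 s2=1 s1=1
t2.Δ4 clk=1 s8=0 s0=1 s4=1 s5=0 s6=0 s7=0 s3=0 s2=1 s1=1
t2.Δ5 clk=1 s8=0 s0=1 s4=1 s5=0 s6=0 s7=0 s3=1 s2=1 s1=0
t2.Δ6 clk=1 s8=1 s0=1 s4=0 s5=0 s6=0 s7=0 s3=1 s2=1 s1=0
t2.Δ7 clk=1 s8=1 s0=1 s4=0 s5=0 s6=0 s7=0 s3=0 s2=1 s1=0
t2.Δ8 clk=1 s8=0 s0=1 s4=0 s5=0 s6=0 s7=0 s3=0 s2=1 s1=0
t3.Δ0 clk=1 s8=0 s0=1 s4=0 s5=0 s6=0 s7=0 s3=0 s2=1 s1=0
t3.Δ1 clk=0 s8=0 s0=1 s4=0 s5=0 s6=0 s7=0 s3=0 s2=1 s1=0
t4.Δ0 clk=0 s8=0 s0=1 s4=0 s5=0 s6=0 s7=0 s3=0 s2=1 s1=0
t4.Δ1 clk=1 s8=0 s0=1 s4=0 s5=0 s6=0 s7=0 s3=0 s2=1 s1=0
t4.Δ2 clk=1 s8=0 s0=0 s4=0 s5=0 s6=0 s7=0 s3=0 s2=1 s1=0
t4.Δ3 clk=1 s8=0 s0=0 s4=0 s5=0 s6=0 s7=0 s3=0 s2=0 s1=0
t4.Δ4 clk=1 s8=0 s0=0 s4=0 s5=0 s6=0 s7=1 s3=0 s2=0 s1=0
t4.Δ5 clk=1 s8=0 s0=0 s4=0 s5=0 s6=0 s7=1 s3=1 s2=0 s1=1
t4.Δ6 clk=1 s8=1 s0=0 s4=1 s5=0 s6=0 s7=1 s3=1 s2=0 s1=1
t4.Δ7 clk=1 s8=1 s0=0 s4=1 s5=0 s6=0 s7=1 s3=0 s2=0 s1=1
t4.Δ8 clk=1 s8=0 s0=0 s4=1 s5=0 s6=0 s7=1 s3=0 s2=0 s1=1
t5.Δ0 clk=1 s8=0 s0=0 s4=1 s5=0 s6=0 s7=1 s3=0 s2=0 s1=1
t5.Δ1 clk=0 s8=0 s0=0 s4=1 s5=0 s6=0 s7=1 s3=0 s2=0 s1=1
t6.Δ0 clk=0 s8=0 s0=0 s4=1 s5=0 s6=0 s7=1 s3=0 s2=0 s1=1
t6.Δ1 clk=1 s8=0 s0=0 s4=1 s5=0 s6=0 s7=1 s3=0 s2=0 s1=1
t6.Δ2 clk=1 s8=0 s0=1 s4=1 s5=0 s6=0 s7=1 s3=0 s2=0 s1=1
t6.Δ3 clk=1 s8=0 s0=1 s4=1 s5=0 s6=0 s7=1 s3=0 s2=1 s1=1
t6.Δ4 clk=1 s8=0 s0=1 s4=1 s5=0 s6=0 s7=0 s3=0 s2=1 s1=1
t6.Δ5 clk=1 s8=0 s0=1 s4=1 s5=0 s6=0 s7=0 s3=1 s2=1 s1=0
t6.Δ6 clk=1 s8=1 s0=1 s4=0 s5=0 s6=0 s7=0 s3=1 s2=1 s1=0
t6.Δ7 clk=1 s8=1 s0=1 s4=0 s5=0 s6=0 s7=0 s3=0 s2=1 s1=0
t6.Δ8 clk=1 s8=0 s0=1 s4=0 s5=0 s6=0 s7=0 s3=0 s2=1 s1=0
t7.Δ0 clk=1 s8=0 s0=1 s4=0 s5=0 s6=0 s7=0 s3=0 s2=1 s1=0
t7.Δ1 clk=0 s8=0 s0=1 s4=0 s5=0 s6=0 s7=0 s3=0 s2=1 s1=0
t8.Δ0 clk=0 s8=0 s0=1 s4=0 s5=0 s6=0 s7=0 s3=0 s2=1 s1=0
t8.Δ1 clk=1 s8=0 s0=1 s4=0 s5=0 s6=0 s7=0 s3=0 s2=1 s1=0
t8.Δ2 clk=1 s8=0 s0=0 s4=0 s5=0 s6=0 s7=0 s3=0 s2=1 s1=0
t8.Δ3 clk=1 s8=0 s0=0 s4=0 s5=0 s6=0 s7=0 s3=0 s2=0 s1=0
t8.Δ4 clk=1 s8=0 s0=0 s4=0 s5=0 s6=0 s7=1 s3=0 s2=0 s1=0
t8.Δ5 clk=1 s8=0 s0=0 s4=0 s5=0 s6=0 s7=1 s3=1 s2=0 s1=1
t8.Δ6 clk=1 s8=1 s0=0 s4=1 s5=0 s6=0 s7=1 s3=1 s2=0 s1=1
t8.Δ7 clk=1 s8=1 s0=0 s4=1 s5=0 s6=0 s7=1 s3=0 s2=0 s1=1
t8.Δ8 clk=1 s8=0 s0=0 s4=1 s5=0 s6=0 s7=1 s3=0 s2=0 s1=1
t9.Δ0 clk=1 s8=0 s0=0 s4=1 s5=0 s6=0 s7=1 s3=0 s2=0 s1=1
t9.Δ1 clk=0 s8=0 s0=0 s4=1 s5=0 s6=0 s7=1 s3=0 s2=0 s1=1
t10.Δ0 clk=0 s8=0 s0=0 s4=1 s5=0 s6=0 s7=1 s3=0 s2=0 s1=1
t10.Δ1 clk=1 s8=0 s0=0 s4=1 s5=0 s6=0 s7=1 s3=0 s2=0 s1=1
t10.Δ2 clk=1 s8=0 s0=1 s4=1 s5=0 s6=0 s7=1 s3=0 s2=0 s1=1
t10.Δ3 clk=1 s8=0 s0=1 s4=1 s5=0 s6=0 s7=1 s3=0 s2=1 s1=1
t10.Δ4 clk=1 s8=0 s0=1 s4=1 s5=0 s6=0 s7=0 s3=0 s2=1 s1=1
t10.Δ5 clk=1 s8=0 s0=1 s4=1 s5=0 s6=0 s7=0 s3=1 s2=1 s1=0
t10.Δ6 clk=1 s8=1 s0=1 s4=0 s5=0 s6=0 s7=0 s3=1 s2=1 s1=0
t10.Δ7 clk=1 s8=1 s0=1 s4=0 s5=0 s6=0 s7=0 s3=0 s2=1 s1=0
t10.Δ8 clk=1 s8=0 s0=1 s4=0 s5=0 s6=0 s7=0 s3=0 s2=1 s1=0

1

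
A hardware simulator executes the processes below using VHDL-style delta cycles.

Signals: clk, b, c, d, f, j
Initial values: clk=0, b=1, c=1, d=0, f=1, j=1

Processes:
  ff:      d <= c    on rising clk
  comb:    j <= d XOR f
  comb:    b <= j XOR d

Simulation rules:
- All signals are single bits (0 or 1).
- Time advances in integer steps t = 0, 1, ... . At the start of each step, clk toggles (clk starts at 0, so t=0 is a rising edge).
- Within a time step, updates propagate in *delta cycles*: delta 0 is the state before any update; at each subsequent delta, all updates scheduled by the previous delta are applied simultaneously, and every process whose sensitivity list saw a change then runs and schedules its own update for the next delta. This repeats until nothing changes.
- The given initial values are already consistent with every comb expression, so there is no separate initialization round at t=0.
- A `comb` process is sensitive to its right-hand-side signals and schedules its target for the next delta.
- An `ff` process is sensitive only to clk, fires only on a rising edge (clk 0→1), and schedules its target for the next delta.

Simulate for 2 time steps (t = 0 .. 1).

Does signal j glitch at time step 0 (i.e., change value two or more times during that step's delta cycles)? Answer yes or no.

no

t=0 Δ0: clk=0 c=1 f=1 j=1 d=0 b=1
  Δ1: clk:0→1
  Δ2: d:0→1
  Δ3: j:1→0, b:1→0
  Δ4: b:0→1
  (4Δ to stable)
t=1 Δ0: clk=1 c=1 f=1 j=0 d=1 b=1
  Δ1: clk:1→0
  (1Δ to stable)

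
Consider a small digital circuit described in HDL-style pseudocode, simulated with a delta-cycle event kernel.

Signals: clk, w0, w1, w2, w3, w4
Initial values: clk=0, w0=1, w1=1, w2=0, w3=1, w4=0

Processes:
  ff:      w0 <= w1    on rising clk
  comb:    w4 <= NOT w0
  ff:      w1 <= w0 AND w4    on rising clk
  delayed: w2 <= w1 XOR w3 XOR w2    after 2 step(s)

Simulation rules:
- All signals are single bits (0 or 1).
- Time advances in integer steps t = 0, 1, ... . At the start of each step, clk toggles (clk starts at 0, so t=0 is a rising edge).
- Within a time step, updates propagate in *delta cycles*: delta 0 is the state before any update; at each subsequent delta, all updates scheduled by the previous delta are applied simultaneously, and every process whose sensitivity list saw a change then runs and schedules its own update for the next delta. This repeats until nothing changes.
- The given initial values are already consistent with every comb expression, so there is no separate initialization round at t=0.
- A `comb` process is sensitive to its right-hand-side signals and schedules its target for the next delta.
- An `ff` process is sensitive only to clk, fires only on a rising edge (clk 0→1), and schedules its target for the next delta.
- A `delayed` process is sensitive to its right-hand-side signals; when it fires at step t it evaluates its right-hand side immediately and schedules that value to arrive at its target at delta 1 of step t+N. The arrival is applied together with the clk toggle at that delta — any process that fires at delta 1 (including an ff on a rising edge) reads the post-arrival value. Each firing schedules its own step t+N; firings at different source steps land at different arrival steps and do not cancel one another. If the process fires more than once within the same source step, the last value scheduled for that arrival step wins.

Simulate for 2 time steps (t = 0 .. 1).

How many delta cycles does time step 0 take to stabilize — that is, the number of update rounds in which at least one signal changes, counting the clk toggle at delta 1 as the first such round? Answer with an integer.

t=0 Δ0: w4=0 w1=1 clk=0 w3=1 w2=0 w0=1
  Δ1: clk:0→1
  Δ2: w1:1→0
  (2Δ to stable)
t=1 Δ0: w4=0 w1=0 clk=1 w3=1 w2=0 w0=1
  Δ1: clk:1→0
  (1Δ to stable)

2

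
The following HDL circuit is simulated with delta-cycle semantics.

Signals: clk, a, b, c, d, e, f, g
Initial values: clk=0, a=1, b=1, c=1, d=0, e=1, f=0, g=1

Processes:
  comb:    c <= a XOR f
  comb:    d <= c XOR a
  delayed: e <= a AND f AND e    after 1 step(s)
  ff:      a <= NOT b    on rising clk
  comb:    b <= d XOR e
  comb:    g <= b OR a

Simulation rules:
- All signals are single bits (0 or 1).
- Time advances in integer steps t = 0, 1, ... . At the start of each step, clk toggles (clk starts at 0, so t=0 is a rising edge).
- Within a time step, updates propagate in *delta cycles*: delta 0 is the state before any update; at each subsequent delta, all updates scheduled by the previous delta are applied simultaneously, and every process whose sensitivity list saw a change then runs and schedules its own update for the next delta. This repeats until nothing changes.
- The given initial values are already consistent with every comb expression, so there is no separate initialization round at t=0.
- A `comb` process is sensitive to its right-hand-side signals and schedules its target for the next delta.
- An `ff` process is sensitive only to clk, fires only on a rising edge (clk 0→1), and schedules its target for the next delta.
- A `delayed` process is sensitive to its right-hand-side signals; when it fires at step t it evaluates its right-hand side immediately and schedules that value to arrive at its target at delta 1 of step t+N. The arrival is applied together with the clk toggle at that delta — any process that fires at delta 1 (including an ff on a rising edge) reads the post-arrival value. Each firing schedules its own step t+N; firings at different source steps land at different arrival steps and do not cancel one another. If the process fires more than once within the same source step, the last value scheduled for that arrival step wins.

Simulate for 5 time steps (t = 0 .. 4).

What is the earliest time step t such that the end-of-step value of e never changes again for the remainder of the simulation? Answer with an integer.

t=0 Δ0: f=0 b=1 c=1 e=1 a=1 clk=0 g=1 d=0
  Δ1: clk:0→1
  Δ2: a:1→0
  Δ3: c:1→0, d:0→1
  Δ4: b:1→0, d:1→0
  Δ5: b:0→1, g:1→0
  Δ6: g:0→1
  (6Δ to stable)
t=1 Δ0: f=0 b=1 c=0 e=1 a=0 clk=1 g=1 d=0
  Δ1: e:1→0, clk:1→0
  Δ2: b:1→0
  Δ3: g:1→0
  (3Δ to stable)
t=2 Δ0: f=0 b=0 c=0 e=0 a=0 clk=0 g=0 d=0
  Δ1: clk:0→1
  Δ2: a:0→1
  Δ3: c:0→1, g:0→1, d:0→1
  Δ4: b:0→1, d:1→0
  Δ5: b:1→0
  (5Δ to stable)
t=3 Δ0: f=0 b=0 c=1 e=0 a=1 clk=1 g=1 d=0
  Δ1: clk:1→0
  (1Δ to stable)
t=4 Δ0: f=0 b=0 c=1 e=0 a=1 clk=0 g=1 d=0
  Δ1: clk:0→1
  (1Δ to stable)

1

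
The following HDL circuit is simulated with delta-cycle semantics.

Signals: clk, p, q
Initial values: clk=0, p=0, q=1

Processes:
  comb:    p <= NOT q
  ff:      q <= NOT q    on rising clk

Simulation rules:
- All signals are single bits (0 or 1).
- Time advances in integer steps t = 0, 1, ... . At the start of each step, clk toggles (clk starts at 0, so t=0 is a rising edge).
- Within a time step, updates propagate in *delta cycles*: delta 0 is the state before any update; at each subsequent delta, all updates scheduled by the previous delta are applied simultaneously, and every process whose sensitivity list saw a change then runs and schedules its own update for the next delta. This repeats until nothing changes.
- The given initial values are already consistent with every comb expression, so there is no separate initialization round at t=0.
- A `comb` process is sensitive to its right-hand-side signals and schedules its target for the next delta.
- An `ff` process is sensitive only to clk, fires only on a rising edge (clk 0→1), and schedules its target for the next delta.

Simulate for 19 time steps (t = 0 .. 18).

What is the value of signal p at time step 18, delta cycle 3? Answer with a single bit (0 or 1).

0

t=0 Δ0: clk=0 q=1 p=0
  Δ1: clk:0→1
  Δ2: q:1→0
  Δ3: p:0→1
  (3Δ to stable)
t=1 Δ0: clk=1 q=0 p=1
  Δ1: clk:1→0
  (1Δ to stable)
t=2 Δ0: clk=0 q=0 p=1
  Δ1: clk:0→1
  Δ2: q:0→1
  Δ3: p:1→0
  (3Δ to stable)
t=3 Δ0: clk=1 q=1 p=0
  Δ1: clk:1→0
  (1Δ to stable)
t=4 Δ0: clk=0 q=1 p=0
  Δ1: clk:0→1
  Δ2: q:1→0
  Δ3: p:0→1
  (3Δ to stable)
t=5 Δ0: clk=1 q=0 p=1
  Δ1: clk:1→0
  (1Δ to stable)
t=6 Δ0: clk=0 q=0 p=1
  Δ1: clk:0→1
  Δ2: q:0→1
  Δ3: p:1→0
  (3Δ to stable)
t=7 Δ0: clk=1 q=1 p=0
  Δ1: clk:1→0
  (1Δ to stable)
t=8 Δ0: clk=0 q=1 p=0
  Δ1: clk:0→1
  Δ2: q:1→0
  Δ3: p:0→1
  (3Δ to stable)
t=9 Δ0: clk=1 q=0 p=1
  Δ1: clk:1→0
  (1Δ to stable)
t=10 Δ0: clk=0 q=0 p=1
  Δ1: clk:0→1
  Δ2: q:0→1
  Δ3: p:1→0
  (3Δ to stable)
t=11 Δ0: clk=1 q=1 p=0
  Δ1: clk:1→0
  (1Δ to stable)
t=12 Δ0: clk=0 q=1 p=0
  Δ1: clk:0→1
  Δ2: q:1→0
  Δ3: p:0→1
  (3Δ to stable)
t=13 Δ0: clk=1 q=0 p=1
  Δ1: clk:1→0
  (1Δ to stable)
t=14 Δ0: clk=0 q=0 p=1
  Δ1: clk:0→1
  Δ2: q:0→1
  Δ3: p:1→0
  (3Δ to stable)
t=15 Δ0: clk=1 q=1 p=0
  Δ1: clk:1→0
  (1Δ to stable)
t=16 Δ0: clk=0 q=1 p=0
  Δ1: clk:0→1
  Δ2: q:1→0
  Δ3: p:0→1
  (3Δ to stable)
t=17 Δ0: clk=1 q=0 p=1
  Δ1: clk:1→0
  (1Δ to stable)
t=18 Δ0: clk=0 q=0 p=1
  Δ1: clk:0→1
  Δ2: q:0→1
  Δ3: p:1→0
  (3Δ to stable)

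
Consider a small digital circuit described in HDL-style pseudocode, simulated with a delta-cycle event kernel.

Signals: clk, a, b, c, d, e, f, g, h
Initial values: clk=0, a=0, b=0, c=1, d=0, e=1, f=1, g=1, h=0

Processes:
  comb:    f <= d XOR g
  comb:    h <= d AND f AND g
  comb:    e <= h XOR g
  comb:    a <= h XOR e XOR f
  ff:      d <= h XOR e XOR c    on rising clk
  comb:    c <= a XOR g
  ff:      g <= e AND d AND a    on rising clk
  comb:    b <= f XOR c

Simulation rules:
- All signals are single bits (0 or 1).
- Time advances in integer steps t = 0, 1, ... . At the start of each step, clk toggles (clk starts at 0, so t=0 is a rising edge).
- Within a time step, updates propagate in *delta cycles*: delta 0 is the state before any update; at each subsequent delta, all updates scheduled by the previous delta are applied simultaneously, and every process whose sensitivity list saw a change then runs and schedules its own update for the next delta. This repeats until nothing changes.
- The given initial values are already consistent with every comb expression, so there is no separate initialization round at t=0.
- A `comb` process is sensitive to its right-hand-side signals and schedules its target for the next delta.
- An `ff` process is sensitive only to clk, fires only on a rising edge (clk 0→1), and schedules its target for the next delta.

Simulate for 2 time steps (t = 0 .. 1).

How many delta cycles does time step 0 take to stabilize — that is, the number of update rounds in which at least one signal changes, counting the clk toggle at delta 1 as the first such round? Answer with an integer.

[bits: clk,a,g,e,b,h,f,c,d]
t=0: Δ0=001100110 Δ1=101100110 Δ2=100100110 Δ3=100000000 | 3Δ
t=1: Δ0=100000000 Δ1=000000000 | 1Δ

3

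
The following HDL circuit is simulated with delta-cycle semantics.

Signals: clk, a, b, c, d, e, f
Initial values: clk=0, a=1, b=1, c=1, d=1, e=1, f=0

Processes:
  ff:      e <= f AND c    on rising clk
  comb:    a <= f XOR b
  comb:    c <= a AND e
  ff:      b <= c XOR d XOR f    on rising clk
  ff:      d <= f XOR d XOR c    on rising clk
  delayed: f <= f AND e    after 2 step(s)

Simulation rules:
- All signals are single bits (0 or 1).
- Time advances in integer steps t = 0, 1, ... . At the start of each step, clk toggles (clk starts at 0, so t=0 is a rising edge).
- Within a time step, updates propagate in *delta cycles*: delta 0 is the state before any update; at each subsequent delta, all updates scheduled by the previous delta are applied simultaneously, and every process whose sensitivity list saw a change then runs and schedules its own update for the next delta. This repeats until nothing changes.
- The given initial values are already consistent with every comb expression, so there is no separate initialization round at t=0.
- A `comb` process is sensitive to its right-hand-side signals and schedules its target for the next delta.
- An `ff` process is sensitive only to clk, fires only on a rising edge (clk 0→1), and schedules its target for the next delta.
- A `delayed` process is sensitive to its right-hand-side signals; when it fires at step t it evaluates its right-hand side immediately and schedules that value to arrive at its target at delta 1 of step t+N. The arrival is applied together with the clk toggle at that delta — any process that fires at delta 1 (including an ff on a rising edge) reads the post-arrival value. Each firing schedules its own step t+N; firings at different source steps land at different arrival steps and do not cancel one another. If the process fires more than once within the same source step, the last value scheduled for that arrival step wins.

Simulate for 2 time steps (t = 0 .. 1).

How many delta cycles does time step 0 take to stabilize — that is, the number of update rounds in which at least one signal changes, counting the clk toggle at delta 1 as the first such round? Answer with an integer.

t0.Δ0 e=1 d=1 b=1 c=1 f=0 a=1 clk=0
t0.Δ1 e=1 d=1 b=1 c=1 f=0 a=1 clk=1
t0.Δ2 e=0 d=0 b=0 c=1 f=0 a=1 clk=1
t0.Δ3 e=0 d=0 b=0 c=0 f=0 a=0 clk=1
t1.Δ0 e=0 d=0 b=0 c=0 f=0 a=0 clk=1
t1.Δ1 e=0 d=0 b=0 c=0 f=0 a=0 clk=0

3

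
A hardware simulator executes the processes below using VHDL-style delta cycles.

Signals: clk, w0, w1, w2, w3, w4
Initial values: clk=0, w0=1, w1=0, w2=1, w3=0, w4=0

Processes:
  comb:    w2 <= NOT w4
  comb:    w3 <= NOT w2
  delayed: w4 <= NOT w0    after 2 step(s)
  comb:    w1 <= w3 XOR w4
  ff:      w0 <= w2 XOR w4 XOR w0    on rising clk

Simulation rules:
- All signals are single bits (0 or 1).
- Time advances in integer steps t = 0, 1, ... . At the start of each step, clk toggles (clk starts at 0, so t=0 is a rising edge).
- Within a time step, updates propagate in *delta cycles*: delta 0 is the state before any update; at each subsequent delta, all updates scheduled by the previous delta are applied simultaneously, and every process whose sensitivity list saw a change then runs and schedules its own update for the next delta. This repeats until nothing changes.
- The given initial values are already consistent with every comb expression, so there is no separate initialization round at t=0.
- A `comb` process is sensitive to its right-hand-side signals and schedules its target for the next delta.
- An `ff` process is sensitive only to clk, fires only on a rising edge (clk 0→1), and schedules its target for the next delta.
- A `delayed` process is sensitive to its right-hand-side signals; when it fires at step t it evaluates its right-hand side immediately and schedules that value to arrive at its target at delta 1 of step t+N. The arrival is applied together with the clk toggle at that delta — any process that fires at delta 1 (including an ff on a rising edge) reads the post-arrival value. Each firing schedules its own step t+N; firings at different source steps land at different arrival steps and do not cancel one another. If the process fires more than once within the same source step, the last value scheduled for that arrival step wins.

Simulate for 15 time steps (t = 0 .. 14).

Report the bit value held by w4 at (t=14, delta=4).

0

[bits: w2,w0,w3,clk,w1,w4]
t=0: Δ0=110000 Δ1=110100 Δ2=100100 | 2Δ
t=1: Δ0=100100 Δ1=100000 | 1Δ
t=2: Δ0=100000 Δ1=100101 Δ2=000111 Δ3=001111 Δ4=001101 | 4Δ
t=3: Δ0=001101 Δ1=001001 | 1Δ
t=4: Δ0=001001 Δ1=001101 Δ2=011101 | 2Δ
t=5: Δ0=011101 Δ1=011001 | 1Δ
t=6: Δ0=011001 Δ1=011100 Δ2=111110 Δ3=110110 Δ4=110100 | 4Δ
t=7: Δ0=110100 Δ1=110000 | 1Δ
t=8: Δ0=110000 Δ1=110100 Δ2=100100 | 2Δ
t=9: Δ0=100100 Δ1=100000 | 1Δ
t=10: Δ0=100000 Δ1=100101 Δ2=000111 Δ3=001111 Δ4=001101 | 4Δ
t=11: Δ0=001101 Δ1=001001 | 1Δ
t=12: Δ0=001001 Δ1=001101 Δ2=011101 | 2Δ
t=13: Δ0=011101 Δ1=011001 | 1Δ
t=14: Δ0=011001 Δ1=011100 Δ2=111110 Δ3=110110 Δ4=110100 | 4Δ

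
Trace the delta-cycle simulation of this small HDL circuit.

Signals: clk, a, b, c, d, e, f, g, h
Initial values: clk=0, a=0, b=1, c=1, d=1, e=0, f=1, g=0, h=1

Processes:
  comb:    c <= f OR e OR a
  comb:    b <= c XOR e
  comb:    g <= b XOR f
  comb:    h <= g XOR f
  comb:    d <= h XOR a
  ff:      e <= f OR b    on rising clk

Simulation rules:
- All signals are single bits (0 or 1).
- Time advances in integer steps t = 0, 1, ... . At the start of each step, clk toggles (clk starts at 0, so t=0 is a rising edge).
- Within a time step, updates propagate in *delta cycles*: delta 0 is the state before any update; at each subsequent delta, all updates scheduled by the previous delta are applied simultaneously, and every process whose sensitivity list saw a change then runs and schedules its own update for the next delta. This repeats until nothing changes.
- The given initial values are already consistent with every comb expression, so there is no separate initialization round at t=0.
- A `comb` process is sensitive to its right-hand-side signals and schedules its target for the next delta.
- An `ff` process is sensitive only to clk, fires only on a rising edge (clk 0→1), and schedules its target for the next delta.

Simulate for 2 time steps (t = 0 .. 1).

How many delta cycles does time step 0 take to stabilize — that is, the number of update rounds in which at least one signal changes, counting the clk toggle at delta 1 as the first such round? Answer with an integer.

t0.Δ0 clk=0 f=1 a=0 g=0 c=1 h=1 b=1 e=0 d=1
t0.Δ1 clk=1 f=1 a=0 g=0 c=1 h=1 b=1 e=0 d=1
t0.Δ2 clk=1 f=1 a=0 g=0 c=1 h=1 b=1 e=1 d=1
t0.Δ3 clk=1 f=1 a=0 g=0 c=1 h=1 b=0 e=1 d=1
t0.Δ4 clk=1 f=1 a=0 g=1 c=1 h=1 b=0 e=1 d=1
t0.Δ5 clk=1 f=1 a=0 g=1 c=1 h=0 b=0 e=1 d=1
t0.Δ6 clk=1 f=1 a=0 g=1 c=1 h=0 b=0 e=1 d=0
t1.Δ0 clk=1 f=1 a=0 g=1 c=1 h=0 b=0 e=1 d=0
t1.Δ1 clk=0 f=1 a=0 g=1 c=1 h=0 b=0 e=1 d=0

6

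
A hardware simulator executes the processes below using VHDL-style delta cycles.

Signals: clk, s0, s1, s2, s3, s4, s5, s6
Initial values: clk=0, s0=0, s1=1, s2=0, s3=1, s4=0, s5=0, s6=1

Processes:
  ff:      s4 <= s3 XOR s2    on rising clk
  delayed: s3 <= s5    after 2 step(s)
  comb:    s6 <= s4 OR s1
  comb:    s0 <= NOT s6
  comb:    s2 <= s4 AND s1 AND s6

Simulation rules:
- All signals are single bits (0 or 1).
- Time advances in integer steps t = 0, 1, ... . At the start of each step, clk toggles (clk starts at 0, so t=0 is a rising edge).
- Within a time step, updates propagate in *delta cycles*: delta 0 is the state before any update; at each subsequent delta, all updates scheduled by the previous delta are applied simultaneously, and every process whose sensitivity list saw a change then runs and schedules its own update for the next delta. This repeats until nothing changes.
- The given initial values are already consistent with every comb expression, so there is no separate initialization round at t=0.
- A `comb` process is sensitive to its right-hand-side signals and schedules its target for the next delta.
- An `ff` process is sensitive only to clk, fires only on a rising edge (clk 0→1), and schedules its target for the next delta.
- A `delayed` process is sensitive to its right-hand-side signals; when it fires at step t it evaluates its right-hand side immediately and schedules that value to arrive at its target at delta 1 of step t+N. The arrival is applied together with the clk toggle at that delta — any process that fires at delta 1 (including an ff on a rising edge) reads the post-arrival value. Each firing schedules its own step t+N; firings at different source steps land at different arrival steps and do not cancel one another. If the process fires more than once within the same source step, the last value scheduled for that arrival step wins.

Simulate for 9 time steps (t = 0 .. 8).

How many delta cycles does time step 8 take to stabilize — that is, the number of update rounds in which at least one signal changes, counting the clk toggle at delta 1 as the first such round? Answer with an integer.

t0.Δ0 clk=0 s4=0 s0=0 s5=0 s6=1 s3=1 s2=0 s1=1
t0.Δ1 clk=1 s4=0 s0=0 s5=0 s6=1 s3=1 s2=0 s1=1
t0.Δ2 clk=1 s4=1 s0=0 s5=0 s6=1 s3=1 s2=0 s1=1
t0.Δ3 clk=1 s4=1 s0=0 s5=0 s6=1 s3=1 s2=1 s1=1
t1.Δ0 clk=1 s4=1 s0=0 s5=0 s6=1 s3=1 s2=1 s1=1
t1.Δ1 clk=0 s4=1 s0=0 s5=0 s6=1 s3=1 s2=1 s1=1
t2.Δ0 clk=0 s4=1 s0=0 s5=0 s6=1 s3=1 s2=1 s1=1
t2.Δ1 clk=1 s4=1 s0=0 s5=0 s6=1 s3=1 s2=1 s1=1
t2.Δ2 clk=1 s4=0 s0=0 s5=0 s6=1 s3=1 s2=1 s1=1
t2.Δ3 clk=1 s4=0 s0=0 s5=0 s6=1 s3=1 s2=0 s1=1
t3.Δ0 clk=1 s4=0 s0=0 s5=0 s6=1 s3=1 s2=0 s1=1
t3.Δ1 clk=0 s4=0 s0=0 s5=0 s6=1 s3=1 s2=0 s1=1
t4.Δ0 clk=0 s4=0 s0=0 s5=0 s6=1 s3=1 s2=0 s1=1
t4.Δ1 clk=1 s4=0 s0=0 s5=0 s6=1 s3=1 s2=0 s1=1
t4.Δ2 clk=1 s4=1 s0=0 s5=0 s6=1 s3=1 s2=0 s1=1
t4.Δ3 clk=1 s4=1 s0=0 s5=0 s6=1 s3=1 s2=1 s1=1
t5.Δ0 clk=1 s4=1 s0=0 s5=0 s6=1 s3=1 s2=1 s1=1
t5.Δ1 clk=0 s4=1 s0=0 s5=0 s6=1 s3=1 s2=1 s1=1
t6.Δ0 clk=0 s4=1 s0=0 s5=0 s6=1 s3=1 s2=1 s1=1
t6.Δ1 clk=1 s4=1 s0=0 s5=0 s6=1 s3=1 s2=1 s1=1
t6.Δ2 clk=1 s4=0 s0=0 s5=0 s6=1 s3=1 s2=1 s1=1
t6.Δ3 clk=1 s4=0 s0=0 s5=0 s6=1 s3=1 s2=0 s1=1
t7.Δ0 clk=1 s4=0 s0=0 s5=0 s6=1 s3=1 s2=0 s1=1
t7.Δ1 clk=0 s4=0 s0=0 s5=0 s6=1 s3=1 s2=0 s1=1
t8.Δ0 clk=0 s4=0 s0=0 s5=0 s6=1 s3=1 s2=0 s1=1
t8.Δ1 clk=1 s4=0 s0=0 s5=0 s6=1 s3=1 s2=0 s1=1
t8.Δ2 clk=1 s4=1 s0=0 s5=0 s6=1 s3=1 s2=0 s1=1
t8.Δ3 clk=1 s4=1 s0=0 s5=0 s6=1 s3=1 s2=1 s1=1

3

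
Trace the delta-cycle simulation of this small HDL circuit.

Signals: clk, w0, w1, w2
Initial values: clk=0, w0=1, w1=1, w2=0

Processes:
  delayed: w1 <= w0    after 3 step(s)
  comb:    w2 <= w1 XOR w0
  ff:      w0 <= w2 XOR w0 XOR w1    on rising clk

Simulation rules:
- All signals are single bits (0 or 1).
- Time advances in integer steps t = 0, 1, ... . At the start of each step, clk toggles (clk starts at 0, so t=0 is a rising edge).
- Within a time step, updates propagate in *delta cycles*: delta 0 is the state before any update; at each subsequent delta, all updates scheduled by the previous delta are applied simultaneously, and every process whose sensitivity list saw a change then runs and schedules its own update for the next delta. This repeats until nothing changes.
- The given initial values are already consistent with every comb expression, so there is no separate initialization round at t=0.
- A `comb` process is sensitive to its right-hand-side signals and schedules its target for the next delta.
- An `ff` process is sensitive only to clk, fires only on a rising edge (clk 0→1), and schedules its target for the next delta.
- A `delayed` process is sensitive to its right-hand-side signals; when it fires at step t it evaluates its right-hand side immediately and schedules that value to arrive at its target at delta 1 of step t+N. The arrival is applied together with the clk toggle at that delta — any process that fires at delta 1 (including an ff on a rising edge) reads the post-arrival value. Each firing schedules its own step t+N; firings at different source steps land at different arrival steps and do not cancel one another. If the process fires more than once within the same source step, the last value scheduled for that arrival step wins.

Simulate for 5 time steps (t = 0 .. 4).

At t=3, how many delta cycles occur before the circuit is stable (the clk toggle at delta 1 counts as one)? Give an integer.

2

[bits: clk,w1,w2,w0]
t=0: Δ0=0101 Δ1=1101 Δ2=1100 Δ3=1110 | 3Δ
t=1: Δ0=1110 Δ1=0110 | 1Δ
t=2: Δ0=0110 Δ1=1110 | 1Δ
t=3: Δ0=1110 Δ1=0010 Δ2=0000 | 2Δ
t=4: Δ0=0000 Δ1=1000 | 1Δ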